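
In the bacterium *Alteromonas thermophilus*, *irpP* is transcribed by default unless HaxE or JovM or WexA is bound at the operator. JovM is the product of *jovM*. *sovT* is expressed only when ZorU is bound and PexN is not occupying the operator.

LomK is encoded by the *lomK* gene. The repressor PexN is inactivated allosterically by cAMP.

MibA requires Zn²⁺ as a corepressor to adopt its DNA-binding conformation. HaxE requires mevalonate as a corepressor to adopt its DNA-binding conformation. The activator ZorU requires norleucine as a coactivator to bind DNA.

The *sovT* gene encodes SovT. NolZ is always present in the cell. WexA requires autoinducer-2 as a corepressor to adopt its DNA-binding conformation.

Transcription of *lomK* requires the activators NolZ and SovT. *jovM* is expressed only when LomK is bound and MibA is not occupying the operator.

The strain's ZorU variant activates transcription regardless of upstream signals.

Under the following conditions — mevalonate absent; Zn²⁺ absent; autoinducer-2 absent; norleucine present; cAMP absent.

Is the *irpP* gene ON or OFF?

Mevalonate is absent, so HaxE is inactive.
Zn²⁺ is absent, so MibA is inactive.
NolZ is produced constitutively and is active.
ZorU is constitutively active in this strain.
cAMP is absent, so PexN is active.
With repressor PexN bound, *sovT* is not transcribed.
So SovT is not produced.
Required activator SovT is absent, so *lomK* is not transcribed.
So LomK is not produced.
Required activator LomK is absent, so *jovM* is not transcribed.
So JovM is not produced.
Autoinducer-2 is absent, so WexA is inactive.
With no repressor bound, *irpP* is transcribed.

ON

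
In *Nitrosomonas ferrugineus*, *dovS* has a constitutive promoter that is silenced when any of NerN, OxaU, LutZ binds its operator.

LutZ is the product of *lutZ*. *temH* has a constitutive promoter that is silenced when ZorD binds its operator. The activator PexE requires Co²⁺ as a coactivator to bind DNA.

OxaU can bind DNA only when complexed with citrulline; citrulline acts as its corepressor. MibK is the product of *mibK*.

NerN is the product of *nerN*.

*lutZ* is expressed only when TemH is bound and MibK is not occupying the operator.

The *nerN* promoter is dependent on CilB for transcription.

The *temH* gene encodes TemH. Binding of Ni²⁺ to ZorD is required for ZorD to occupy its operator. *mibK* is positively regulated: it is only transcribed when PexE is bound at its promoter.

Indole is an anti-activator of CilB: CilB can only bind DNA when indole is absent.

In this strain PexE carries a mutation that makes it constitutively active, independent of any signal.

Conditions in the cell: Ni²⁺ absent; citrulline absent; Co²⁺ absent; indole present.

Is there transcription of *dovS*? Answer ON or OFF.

ON

Indole is present, so CilB is inactive.
Required activator CilB is absent, so *nerN* is not transcribed.
So NerN is not produced.
Citrulline is absent, so OxaU is inactive.
PexE is constitutively active in this strain.
No repressor is bound and PexE is active, so *mibK* is transcribed.
So MibK is produced and active.
Ni²⁺ is absent, so ZorD is inactive.
With no repressor bound, *temH* is transcribed.
So TemH is produced and active.
With repressor MibK bound, *lutZ* is not transcribed.
So LutZ is not produced.
With no repressor bound, *dovS* is transcribed.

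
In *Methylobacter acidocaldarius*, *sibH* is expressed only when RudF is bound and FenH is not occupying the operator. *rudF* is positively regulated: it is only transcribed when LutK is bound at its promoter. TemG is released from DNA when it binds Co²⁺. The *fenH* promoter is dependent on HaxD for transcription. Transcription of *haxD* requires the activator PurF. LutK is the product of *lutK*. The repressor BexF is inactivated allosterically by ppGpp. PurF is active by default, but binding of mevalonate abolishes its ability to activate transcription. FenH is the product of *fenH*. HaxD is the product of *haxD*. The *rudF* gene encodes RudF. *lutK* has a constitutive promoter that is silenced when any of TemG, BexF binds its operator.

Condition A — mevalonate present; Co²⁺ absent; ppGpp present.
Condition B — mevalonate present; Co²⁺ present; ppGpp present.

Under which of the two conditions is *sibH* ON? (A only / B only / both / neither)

B only

Condition A:
Mevalonate is present, so PurF is inactive.
Required activator PurF is absent, so *haxD* is not transcribed.
So HaxD is not produced.
Required activator HaxD is absent, so *fenH* is not transcribed.
So FenH is not produced.
Co²⁺ is absent, so TemG is active.
ppGpp is present, so BexF is inactive.
With repressor TemG bound, *lutK* is not transcribed.
So LutK is not produced.
Required activator LutK is absent, so *rudF* is not transcribed.
So RudF is not produced.
Required activator RudF is absent, so *sibH* is not transcribed.
→ *sibH* is OFF in A.
Condition B:
Mevalonate is present, so PurF is inactive.
Required activator PurF is absent, so *haxD* is not transcribed.
So HaxD is not produced.
Required activator HaxD is absent, so *fenH* is not transcribed.
So FenH is not produced.
Co²⁺ is present, so TemG is inactive.
ppGpp is present, so BexF is inactive.
With no repressor bound, *lutK* is transcribed.
So LutK is produced and active.
No repressor is bound and LutK is active, so *rudF* is transcribed.
So RudF is produced and active.
No repressor is bound and RudF is active, so *sibH* is transcribed.
→ *sibH* is ON in B.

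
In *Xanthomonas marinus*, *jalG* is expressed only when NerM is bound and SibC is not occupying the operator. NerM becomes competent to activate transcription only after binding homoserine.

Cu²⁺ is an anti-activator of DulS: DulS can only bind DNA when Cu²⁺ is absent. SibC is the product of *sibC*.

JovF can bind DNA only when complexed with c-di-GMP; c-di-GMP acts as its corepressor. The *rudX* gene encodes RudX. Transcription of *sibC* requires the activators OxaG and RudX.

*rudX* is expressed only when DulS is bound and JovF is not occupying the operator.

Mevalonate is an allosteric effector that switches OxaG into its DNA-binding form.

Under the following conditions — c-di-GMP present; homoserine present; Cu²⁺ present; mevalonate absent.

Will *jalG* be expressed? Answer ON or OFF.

Mevalonate is absent, so OxaG is inactive.
c-di-GMP is present, so JovF is active.
Cu²⁺ is present, so DulS is inactive.
With repressor JovF bound, *rudX* is not transcribed.
So RudX is not produced.
Required activator OxaG is absent, so *sibC* is not transcribed.
So SibC is not produced.
Homoserine is present, so NerM is active.
No repressor is bound and NerM is active, so *jalG* is transcribed.

ON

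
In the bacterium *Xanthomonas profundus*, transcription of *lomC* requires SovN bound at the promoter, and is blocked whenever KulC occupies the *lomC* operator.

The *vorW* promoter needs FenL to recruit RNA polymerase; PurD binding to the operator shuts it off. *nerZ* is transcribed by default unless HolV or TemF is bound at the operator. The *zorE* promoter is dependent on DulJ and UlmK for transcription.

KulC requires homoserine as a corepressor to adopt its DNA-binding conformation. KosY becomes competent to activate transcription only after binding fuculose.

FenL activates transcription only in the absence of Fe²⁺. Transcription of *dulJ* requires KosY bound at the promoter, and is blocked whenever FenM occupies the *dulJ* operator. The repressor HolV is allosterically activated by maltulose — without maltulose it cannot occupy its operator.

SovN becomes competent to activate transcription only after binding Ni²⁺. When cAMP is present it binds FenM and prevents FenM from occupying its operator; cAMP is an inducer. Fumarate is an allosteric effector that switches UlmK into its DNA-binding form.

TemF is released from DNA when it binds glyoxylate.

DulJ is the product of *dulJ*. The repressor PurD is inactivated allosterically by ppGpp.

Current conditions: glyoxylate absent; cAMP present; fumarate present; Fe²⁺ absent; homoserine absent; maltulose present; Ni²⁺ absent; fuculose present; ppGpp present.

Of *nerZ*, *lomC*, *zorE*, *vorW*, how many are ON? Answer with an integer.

Maltulose is present, so HolV is active.
Glyoxylate is absent, so TemF is active.
With repressor HolV bound, *nerZ* is not transcribed.
→ *nerZ* is OFF.
Ni²⁺ is absent, so SovN is inactive.
Homoserine is absent, so KulC is inactive.
Required activator SovN is absent, so *lomC* is not transcribed.
→ *lomC* is OFF.
cAMP is present, so FenM is inactive.
Fuculose is present, so KosY is active.
No repressor is bound and KosY is active, so *dulJ* is transcribed.
So DulJ is produced and active.
Fumarate is present, so UlmK is active.
No repressor is bound and DulJ and UlmK are active, so *zorE* is transcribed.
→ *zorE* is ON.
ppGpp is present, so PurD is inactive.
Fe²⁺ is absent, so FenL is active.
No repressor is bound and FenL is active, so *vorW* is transcribed.
→ *vorW* is ON.
2 of the 4 genes are transcribed.

2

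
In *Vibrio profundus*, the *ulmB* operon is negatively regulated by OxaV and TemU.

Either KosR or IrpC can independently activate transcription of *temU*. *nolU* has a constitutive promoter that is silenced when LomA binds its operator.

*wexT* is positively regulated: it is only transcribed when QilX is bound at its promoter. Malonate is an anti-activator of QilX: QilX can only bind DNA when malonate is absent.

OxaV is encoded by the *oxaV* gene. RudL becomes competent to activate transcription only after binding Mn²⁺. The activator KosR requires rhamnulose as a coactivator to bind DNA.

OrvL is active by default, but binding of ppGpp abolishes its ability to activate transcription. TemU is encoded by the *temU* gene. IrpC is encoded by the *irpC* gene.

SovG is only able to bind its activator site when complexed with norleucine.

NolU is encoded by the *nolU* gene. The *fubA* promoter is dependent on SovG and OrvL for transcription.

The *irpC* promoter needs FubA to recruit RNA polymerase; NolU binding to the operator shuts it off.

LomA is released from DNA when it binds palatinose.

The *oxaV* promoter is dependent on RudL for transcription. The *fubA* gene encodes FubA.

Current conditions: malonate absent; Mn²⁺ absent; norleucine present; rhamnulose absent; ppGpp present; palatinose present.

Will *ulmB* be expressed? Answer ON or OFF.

Mn²⁺ is absent, so RudL is inactive.
Required activator RudL is absent, so *oxaV* is not transcribed.
So OxaV is not produced.
Rhamnulose is absent, so KosR is inactive.
Norleucine is present, so SovG is active.
ppGpp is present, so OrvL is inactive.
Required activator OrvL is absent, so *fubA* is not transcribed.
So FubA is not produced.
Palatinose is present, so LomA is inactive.
With no repressor bound, *nolU* is transcribed.
So NolU is produced and active.
With repressor NolU bound, *irpC* is not transcribed.
So IrpC is not produced.
No activator is available at the *temU* promoter, so *temU* is not transcribed.
So TemU is not produced.
With no repressor bound, *ulmB* is transcribed.

ON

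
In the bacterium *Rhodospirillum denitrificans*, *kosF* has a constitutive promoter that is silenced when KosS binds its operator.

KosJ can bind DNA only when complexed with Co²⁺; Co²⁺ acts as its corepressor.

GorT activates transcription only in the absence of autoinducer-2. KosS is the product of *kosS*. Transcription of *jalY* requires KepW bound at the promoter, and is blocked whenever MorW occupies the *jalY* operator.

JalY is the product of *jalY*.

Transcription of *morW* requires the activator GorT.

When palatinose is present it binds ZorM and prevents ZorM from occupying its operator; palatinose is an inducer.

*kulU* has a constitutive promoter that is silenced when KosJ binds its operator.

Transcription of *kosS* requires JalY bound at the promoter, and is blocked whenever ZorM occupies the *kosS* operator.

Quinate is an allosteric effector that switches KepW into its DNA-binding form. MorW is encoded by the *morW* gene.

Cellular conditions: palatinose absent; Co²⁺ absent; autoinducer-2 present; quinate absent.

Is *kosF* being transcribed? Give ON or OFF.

Autoinducer-2 is present, so GorT is inactive.
Required activator GorT is absent, so *morW* is not transcribed.
So MorW is not produced.
Quinate is absent, so KepW is inactive.
Required activator KepW is absent, so *jalY* is not transcribed.
So JalY is not produced.
Palatinose is absent, so ZorM is active.
With repressor ZorM bound, *kosS* is not transcribed.
So KosS is not produced.
With no repressor bound, *kosF* is transcribed.

ON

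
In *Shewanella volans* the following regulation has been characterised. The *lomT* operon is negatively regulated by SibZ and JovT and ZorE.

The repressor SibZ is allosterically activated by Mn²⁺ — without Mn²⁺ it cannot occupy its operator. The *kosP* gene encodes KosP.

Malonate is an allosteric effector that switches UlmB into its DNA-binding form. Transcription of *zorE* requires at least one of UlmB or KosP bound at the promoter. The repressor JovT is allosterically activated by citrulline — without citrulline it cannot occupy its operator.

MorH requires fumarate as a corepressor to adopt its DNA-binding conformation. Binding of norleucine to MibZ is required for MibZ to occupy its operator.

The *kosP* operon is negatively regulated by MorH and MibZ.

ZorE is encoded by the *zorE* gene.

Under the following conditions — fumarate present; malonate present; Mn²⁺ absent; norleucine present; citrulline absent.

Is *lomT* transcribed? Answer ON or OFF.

Mn²⁺ is absent, so SibZ is inactive.
Citrulline is absent, so JovT is inactive.
Malonate is present, so UlmB is active.
Fumarate is present, so MorH is active.
Norleucine is present, so MibZ is active.
With repressor MorH bound, *kosP* is not transcribed.
So KosP is not produced.
Activator UlmB is present, so *zorE* is transcribed.
So ZorE is produced and active.
With repressor ZorE bound, *lomT* is not transcribed.

OFF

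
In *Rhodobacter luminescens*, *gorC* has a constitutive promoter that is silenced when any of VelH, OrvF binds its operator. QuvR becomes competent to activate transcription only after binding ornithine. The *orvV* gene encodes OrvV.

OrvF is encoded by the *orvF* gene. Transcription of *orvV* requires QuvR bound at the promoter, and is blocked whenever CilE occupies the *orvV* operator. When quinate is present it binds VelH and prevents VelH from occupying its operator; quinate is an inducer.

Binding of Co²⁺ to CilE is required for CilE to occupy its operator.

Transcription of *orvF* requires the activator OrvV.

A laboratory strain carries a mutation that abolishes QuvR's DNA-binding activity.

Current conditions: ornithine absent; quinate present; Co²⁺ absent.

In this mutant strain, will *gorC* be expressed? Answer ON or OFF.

Quinate is present, so VelH is inactive.
QuvR is non-functional in this strain, so it has no effect.
Co²⁺ is absent, so CilE is inactive.
Required activator QuvR is absent, so *orvV* is not transcribed.
So OrvV is not produced.
Required activator OrvV is absent, so *orvF* is not transcribed.
So OrvF is not produced.
With no repressor bound, *gorC* is transcribed.

ON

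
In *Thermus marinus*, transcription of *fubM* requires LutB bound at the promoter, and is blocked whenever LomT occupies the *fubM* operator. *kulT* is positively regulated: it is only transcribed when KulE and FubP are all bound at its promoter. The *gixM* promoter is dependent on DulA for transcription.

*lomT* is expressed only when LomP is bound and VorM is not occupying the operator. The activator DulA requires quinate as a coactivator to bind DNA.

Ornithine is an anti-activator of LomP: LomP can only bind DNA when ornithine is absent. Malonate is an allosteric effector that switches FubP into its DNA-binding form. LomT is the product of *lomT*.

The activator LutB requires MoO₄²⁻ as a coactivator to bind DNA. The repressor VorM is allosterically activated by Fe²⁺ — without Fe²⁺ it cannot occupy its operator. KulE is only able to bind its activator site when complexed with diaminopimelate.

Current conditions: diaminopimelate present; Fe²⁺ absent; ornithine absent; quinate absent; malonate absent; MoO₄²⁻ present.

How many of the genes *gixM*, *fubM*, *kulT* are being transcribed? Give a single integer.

0

Quinate is absent, so DulA is inactive.
Required activator DulA is absent, so *gixM* is not transcribed.
→ *gixM* is OFF.
Ornithine is absent, so LomP is active.
Fe²⁺ is absent, so VorM is inactive.
No repressor is bound and LomP is active, so *lomT* is transcribed.
So LomT is produced and active.
MoO₄²⁻ is present, so LutB is active.
With repressor LomT bound, *fubM* is not transcribed.
→ *fubM* is OFF.
Diaminopimelate is present, so KulE is active.
Malonate is absent, so FubP is inactive.
Required activator FubP is absent, so *kulT* is not transcribed.
→ *kulT* is OFF.
0 of the 3 genes are transcribed.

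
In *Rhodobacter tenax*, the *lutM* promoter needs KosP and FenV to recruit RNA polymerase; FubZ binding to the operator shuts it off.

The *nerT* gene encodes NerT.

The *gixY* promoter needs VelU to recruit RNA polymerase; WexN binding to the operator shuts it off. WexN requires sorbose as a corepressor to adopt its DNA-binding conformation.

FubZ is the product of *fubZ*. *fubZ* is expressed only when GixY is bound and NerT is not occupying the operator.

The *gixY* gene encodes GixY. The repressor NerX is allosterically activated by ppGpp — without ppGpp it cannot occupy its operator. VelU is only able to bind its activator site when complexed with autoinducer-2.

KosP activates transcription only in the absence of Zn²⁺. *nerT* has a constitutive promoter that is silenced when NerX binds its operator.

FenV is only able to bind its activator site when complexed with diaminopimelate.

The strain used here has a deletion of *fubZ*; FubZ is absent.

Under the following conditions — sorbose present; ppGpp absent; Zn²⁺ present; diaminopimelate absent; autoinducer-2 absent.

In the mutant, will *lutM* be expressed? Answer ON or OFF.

Zn²⁺ is present, so KosP is inactive.
FubZ is non-functional in this strain, so it has no effect.
Diaminopimelate is absent, so FenV is inactive.
Required activator KosP is absent, so *lutM* is not transcribed.

OFF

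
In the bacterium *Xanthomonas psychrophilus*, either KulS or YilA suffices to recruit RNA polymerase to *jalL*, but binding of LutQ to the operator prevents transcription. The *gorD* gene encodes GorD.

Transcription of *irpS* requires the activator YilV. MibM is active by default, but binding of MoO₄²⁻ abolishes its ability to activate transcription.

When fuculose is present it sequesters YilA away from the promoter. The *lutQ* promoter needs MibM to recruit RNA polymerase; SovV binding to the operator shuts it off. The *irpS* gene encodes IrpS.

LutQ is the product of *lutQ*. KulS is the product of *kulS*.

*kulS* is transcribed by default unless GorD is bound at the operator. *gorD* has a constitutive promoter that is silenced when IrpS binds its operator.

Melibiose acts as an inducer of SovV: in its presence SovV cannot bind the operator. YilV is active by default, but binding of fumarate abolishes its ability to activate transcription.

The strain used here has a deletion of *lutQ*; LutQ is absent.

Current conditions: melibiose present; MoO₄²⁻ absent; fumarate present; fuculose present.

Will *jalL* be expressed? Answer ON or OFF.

LutQ is non-functional in this strain, so it has no effect.
Fumarate is present, so YilV is inactive.
Required activator YilV is absent, so *irpS* is not transcribed.
So IrpS is not produced.
With no repressor bound, *gorD* is transcribed.
So GorD is produced and active.
With repressor GorD bound, *kulS* is not transcribed.
So KulS is not produced.
Fuculose is present, so YilA is inactive.
No activator is available at the *jalL* promoter, so *jalL* is not transcribed.

OFF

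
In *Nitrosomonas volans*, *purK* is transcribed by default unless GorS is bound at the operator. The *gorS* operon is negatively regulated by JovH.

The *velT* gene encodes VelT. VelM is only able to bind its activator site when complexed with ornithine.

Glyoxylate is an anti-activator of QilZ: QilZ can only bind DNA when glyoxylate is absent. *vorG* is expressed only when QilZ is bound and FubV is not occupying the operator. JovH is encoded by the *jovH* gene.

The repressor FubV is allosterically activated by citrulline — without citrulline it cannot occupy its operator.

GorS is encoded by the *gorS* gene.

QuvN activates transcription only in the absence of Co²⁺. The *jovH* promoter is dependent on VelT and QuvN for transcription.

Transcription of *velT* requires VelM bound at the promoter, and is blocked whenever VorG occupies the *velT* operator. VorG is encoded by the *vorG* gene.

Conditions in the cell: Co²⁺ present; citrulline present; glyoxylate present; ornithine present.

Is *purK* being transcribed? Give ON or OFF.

Glyoxylate is present, so QilZ is inactive.
Citrulline is present, so FubV is active.
With repressor FubV bound, *vorG* is not transcribed.
So VorG is not produced.
Ornithine is present, so VelM is active.
No repressor is bound and VelM is active, so *velT* is transcribed.
So VelT is produced and active.
Co²⁺ is present, so QuvN is inactive.
Required activator QuvN is absent, so *jovH* is not transcribed.
So JovH is not produced.
With no repressor bound, *gorS* is transcribed.
So GorS is produced and active.
With repressor GorS bound, *purK* is not transcribed.

OFF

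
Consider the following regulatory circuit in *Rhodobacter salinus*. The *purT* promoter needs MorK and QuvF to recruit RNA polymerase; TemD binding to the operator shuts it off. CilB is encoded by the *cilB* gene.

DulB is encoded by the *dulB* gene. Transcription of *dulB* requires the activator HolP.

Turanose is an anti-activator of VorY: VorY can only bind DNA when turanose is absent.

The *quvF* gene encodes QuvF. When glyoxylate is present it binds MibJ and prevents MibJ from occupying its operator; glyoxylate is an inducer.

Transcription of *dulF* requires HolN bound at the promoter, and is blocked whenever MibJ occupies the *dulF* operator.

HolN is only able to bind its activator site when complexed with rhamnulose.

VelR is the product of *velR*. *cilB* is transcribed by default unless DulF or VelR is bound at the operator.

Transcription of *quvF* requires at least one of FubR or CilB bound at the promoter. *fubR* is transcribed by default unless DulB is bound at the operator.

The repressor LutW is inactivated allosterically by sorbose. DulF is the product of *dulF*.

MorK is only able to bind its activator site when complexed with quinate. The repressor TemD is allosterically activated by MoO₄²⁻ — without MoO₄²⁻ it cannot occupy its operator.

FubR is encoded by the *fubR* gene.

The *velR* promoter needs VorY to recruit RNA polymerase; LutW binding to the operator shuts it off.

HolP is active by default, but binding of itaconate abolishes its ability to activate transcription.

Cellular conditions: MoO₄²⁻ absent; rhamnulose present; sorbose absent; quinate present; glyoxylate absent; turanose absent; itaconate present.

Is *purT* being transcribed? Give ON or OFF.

Quinate is present, so MorK is active.
MoO₄²⁻ is absent, so TemD is inactive.
Itaconate is present, so HolP is inactive.
Required activator HolP is absent, so *dulB* is not transcribed.
So DulB is not produced.
With no repressor bound, *fubR* is transcribed.
So FubR is produced and active.
Rhamnulose is present, so HolN is active.
Glyoxylate is absent, so MibJ is active.
With repressor MibJ bound, *dulF* is not transcribed.
So DulF is not produced.
Turanose is absent, so VorY is active.
Sorbose is absent, so LutW is active.
With repressor LutW bound, *velR* is not transcribed.
So VelR is not produced.
With no repressor bound, *cilB* is transcribed.
So CilB is produced and active.
Activator FubR is present, so *quvF* is transcribed.
So QuvF is produced and active.
No repressor is bound and MorK and QuvF are active, so *purT* is transcribed.

ON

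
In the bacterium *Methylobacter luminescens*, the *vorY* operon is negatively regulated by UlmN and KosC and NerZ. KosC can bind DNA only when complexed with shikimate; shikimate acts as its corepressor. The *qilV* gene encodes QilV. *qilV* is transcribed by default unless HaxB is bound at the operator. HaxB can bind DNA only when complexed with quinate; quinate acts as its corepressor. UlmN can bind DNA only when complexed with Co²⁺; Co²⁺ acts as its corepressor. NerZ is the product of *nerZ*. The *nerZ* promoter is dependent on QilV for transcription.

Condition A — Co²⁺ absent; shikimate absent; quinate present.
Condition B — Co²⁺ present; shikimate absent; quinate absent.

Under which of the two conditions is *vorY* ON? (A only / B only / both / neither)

Condition A:
Co²⁺ is absent, so UlmN is inactive.
Shikimate is absent, so KosC is inactive.
Quinate is present, so HaxB is active.
With repressor HaxB bound, *qilV* is not transcribed.
So QilV is not produced.
Required activator QilV is absent, so *nerZ* is not transcribed.
So NerZ is not produced.
With no repressor bound, *vorY* is transcribed.
→ *vorY* is ON in A.
Condition B:
Co²⁺ is present, so UlmN is active.
Shikimate is absent, so KosC is inactive.
Quinate is absent, so HaxB is inactive.
With no repressor bound, *qilV* is transcribed.
So QilV is produced and active.
No repressor is bound and QilV is active, so *nerZ* is transcribed.
So NerZ is produced and active.
With repressor UlmN bound, *vorY* is not transcribed.
→ *vorY* is OFF in B.

A only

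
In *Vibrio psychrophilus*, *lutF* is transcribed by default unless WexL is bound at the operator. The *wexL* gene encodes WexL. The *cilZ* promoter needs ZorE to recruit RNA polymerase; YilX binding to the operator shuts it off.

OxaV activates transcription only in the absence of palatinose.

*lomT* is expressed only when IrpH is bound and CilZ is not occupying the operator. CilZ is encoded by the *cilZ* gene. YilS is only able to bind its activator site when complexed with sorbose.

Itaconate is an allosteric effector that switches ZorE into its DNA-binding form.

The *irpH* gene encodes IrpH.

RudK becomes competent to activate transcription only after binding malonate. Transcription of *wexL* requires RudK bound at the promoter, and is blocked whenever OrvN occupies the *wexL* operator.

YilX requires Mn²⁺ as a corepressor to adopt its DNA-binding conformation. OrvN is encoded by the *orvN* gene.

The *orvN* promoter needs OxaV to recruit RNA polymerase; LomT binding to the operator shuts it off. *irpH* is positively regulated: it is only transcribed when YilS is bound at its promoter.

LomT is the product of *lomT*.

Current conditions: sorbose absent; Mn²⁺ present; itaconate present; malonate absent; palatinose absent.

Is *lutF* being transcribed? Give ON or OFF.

ON

Sorbose is absent, so YilS is inactive.
Required activator YilS is absent, so *irpH* is not transcribed.
So IrpH is not produced.
Itaconate is present, so ZorE is active.
Mn²⁺ is present, so YilX is active.
With repressor YilX bound, *cilZ* is not transcribed.
So CilZ is not produced.
Required activator IrpH is absent, so *lomT* is not transcribed.
So LomT is not produced.
Palatinose is absent, so OxaV is active.
No repressor is bound and OxaV is active, so *orvN* is transcribed.
So OrvN is produced and active.
Malonate is absent, so RudK is inactive.
With repressor OrvN bound, *wexL* is not transcribed.
So WexL is not produced.
With no repressor bound, *lutF* is transcribed.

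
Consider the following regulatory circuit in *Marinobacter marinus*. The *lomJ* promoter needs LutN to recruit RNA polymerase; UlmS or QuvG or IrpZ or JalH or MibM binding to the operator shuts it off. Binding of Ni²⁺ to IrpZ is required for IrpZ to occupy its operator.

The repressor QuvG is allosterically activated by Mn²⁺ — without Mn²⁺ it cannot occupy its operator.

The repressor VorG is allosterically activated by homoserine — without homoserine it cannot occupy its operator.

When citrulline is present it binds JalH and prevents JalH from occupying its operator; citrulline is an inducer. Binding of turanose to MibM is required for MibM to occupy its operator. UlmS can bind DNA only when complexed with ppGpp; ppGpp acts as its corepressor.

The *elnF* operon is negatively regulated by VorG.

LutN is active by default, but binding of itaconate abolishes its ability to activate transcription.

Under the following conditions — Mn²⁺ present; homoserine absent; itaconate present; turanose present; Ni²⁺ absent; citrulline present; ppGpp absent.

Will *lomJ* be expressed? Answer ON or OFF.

OFF

ppGpp is absent, so UlmS is inactive.
Mn²⁺ is present, so QuvG is active.
Ni²⁺ is absent, so IrpZ is inactive.
Citrulline is present, so JalH is inactive.
Itaconate is present, so LutN is inactive.
Turanose is present, so MibM is active.
With repressor QuvG bound, *lomJ* is not transcribed.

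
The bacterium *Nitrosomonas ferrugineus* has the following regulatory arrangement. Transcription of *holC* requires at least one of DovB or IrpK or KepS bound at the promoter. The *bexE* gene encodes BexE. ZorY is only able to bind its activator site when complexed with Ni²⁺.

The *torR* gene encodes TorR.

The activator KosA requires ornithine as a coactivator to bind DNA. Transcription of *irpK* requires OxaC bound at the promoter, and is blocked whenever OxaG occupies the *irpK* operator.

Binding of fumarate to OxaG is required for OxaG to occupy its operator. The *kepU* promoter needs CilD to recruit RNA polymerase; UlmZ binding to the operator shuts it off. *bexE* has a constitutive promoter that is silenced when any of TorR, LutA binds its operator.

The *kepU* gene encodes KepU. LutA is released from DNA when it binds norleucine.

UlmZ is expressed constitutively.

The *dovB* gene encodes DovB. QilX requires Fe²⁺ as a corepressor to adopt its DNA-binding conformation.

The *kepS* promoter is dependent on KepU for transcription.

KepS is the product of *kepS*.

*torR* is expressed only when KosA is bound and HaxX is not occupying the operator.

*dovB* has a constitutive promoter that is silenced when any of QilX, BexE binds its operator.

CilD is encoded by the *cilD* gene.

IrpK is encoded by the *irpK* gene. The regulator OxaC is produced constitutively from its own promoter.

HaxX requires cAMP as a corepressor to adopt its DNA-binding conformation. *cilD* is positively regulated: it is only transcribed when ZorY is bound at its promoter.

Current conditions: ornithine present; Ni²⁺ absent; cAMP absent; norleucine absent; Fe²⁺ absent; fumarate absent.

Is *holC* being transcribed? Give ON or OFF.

Fe²⁺ is absent, so QilX is inactive.
Ornithine is present, so KosA is active.
cAMP is absent, so HaxX is inactive.
No repressor is bound and KosA is active, so *torR* is transcribed.
So TorR is produced and active.
Norleucine is absent, so LutA is active.
With repressor TorR bound, *bexE* is not transcribed.
So BexE is not produced.
With no repressor bound, *dovB* is transcribed.
So DovB is produced and active.
Fumarate is absent, so OxaG is inactive.
OxaC is produced constitutively and is active.
No repressor is bound and OxaC is active, so *irpK* is transcribed.
So IrpK is produced and active.
UlmZ is produced constitutively and is active.
Ni²⁺ is absent, so ZorY is inactive.
Required activator ZorY is absent, so *cilD* is not transcribed.
So CilD is not produced.
With repressor UlmZ bound, *kepU* is not transcribed.
So KepU is not produced.
Required activator KepU is absent, so *kepS* is not transcribed.
So KepS is not produced.
Activator DovB is present, so *holC* is transcribed.

ON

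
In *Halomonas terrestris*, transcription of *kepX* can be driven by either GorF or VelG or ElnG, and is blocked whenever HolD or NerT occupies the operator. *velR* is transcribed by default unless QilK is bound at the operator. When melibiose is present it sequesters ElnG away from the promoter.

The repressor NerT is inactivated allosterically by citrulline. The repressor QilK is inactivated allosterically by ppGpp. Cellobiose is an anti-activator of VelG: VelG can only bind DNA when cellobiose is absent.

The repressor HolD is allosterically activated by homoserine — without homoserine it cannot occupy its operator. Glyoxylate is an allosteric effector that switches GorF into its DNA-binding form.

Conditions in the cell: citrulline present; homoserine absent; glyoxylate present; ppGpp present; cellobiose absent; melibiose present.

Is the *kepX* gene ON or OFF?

ON

Glyoxylate is present, so GorF is active.
Cellobiose is absent, so VelG is active.
Homoserine is absent, so HolD is inactive.
Citrulline is present, so NerT is inactive.
Melibiose is present, so ElnG is inactive.
Activator GorF is present, so *kepX* is transcribed.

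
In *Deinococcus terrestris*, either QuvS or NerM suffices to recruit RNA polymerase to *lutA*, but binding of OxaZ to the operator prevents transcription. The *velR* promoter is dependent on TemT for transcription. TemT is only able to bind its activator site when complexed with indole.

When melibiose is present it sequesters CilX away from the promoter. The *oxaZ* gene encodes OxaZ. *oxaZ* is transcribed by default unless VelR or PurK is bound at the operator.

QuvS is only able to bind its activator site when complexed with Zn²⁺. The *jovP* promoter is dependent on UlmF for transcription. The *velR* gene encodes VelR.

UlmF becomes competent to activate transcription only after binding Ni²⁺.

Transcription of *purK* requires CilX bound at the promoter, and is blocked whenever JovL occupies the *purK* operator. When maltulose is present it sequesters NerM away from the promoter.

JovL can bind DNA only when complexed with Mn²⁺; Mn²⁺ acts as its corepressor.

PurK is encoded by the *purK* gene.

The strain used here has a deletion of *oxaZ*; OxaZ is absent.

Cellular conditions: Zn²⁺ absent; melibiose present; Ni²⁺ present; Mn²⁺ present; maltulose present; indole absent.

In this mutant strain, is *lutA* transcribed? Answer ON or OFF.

Zn²⁺ is absent, so QuvS is inactive.
OxaZ is non-functional in this strain, so it has no effect.
Maltulose is present, so NerM is inactive.
No activator is available at the *lutA* promoter, so *lutA* is not transcribed.

OFF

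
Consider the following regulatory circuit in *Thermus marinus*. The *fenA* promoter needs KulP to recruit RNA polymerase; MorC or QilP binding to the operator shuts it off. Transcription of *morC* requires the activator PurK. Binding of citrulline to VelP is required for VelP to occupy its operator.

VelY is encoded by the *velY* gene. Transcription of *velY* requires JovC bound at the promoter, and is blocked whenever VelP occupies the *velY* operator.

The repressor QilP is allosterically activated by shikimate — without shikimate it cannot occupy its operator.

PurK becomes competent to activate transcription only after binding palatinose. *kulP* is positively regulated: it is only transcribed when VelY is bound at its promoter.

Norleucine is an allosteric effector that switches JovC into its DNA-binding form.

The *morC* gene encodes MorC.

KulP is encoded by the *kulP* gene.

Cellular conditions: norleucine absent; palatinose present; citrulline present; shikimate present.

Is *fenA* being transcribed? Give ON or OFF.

OFF

Palatinose is present, so PurK is active.
No repressor is bound and PurK is active, so *morC* is transcribed.
So MorC is produced and active.
Citrulline is present, so VelP is active.
Norleucine is absent, so JovC is inactive.
With repressor VelP bound, *velY* is not transcribed.
So VelY is not produced.
Required activator VelY is absent, so *kulP* is not transcribed.
So KulP is not produced.
Shikimate is present, so QilP is active.
With repressor MorC bound, *fenA* is not transcribed.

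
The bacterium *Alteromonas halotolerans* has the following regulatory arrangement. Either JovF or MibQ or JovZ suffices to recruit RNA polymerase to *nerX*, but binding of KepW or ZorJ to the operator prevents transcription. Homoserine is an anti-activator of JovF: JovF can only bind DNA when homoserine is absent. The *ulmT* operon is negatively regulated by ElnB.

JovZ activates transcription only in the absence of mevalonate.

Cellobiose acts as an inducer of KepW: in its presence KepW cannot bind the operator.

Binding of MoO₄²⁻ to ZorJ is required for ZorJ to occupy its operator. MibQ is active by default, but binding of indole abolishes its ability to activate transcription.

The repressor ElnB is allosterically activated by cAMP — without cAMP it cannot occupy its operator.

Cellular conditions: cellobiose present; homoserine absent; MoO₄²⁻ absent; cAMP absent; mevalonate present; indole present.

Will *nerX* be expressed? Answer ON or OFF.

ON

Homoserine is absent, so JovF is active.
Cellobiose is present, so KepW is inactive.
Indole is present, so MibQ is inactive.
Mevalonate is present, so JovZ is inactive.
MoO₄²⁻ is absent, so ZorJ is inactive.
Activator JovF is present, so *nerX* is transcribed.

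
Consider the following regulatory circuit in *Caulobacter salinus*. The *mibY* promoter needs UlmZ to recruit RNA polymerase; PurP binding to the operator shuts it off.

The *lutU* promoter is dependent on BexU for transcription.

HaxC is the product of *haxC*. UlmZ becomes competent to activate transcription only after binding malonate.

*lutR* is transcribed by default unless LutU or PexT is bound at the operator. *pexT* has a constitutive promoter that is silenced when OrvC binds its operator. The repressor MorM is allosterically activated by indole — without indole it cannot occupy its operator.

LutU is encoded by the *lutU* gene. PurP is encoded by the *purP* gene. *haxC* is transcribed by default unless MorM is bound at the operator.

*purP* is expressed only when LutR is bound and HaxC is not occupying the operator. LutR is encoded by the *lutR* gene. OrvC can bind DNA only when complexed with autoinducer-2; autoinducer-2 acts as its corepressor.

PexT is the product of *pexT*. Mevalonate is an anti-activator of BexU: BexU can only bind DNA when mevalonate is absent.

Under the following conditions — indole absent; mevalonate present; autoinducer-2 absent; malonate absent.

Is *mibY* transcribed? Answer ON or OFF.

OFF

Malonate is absent, so UlmZ is inactive.
Mevalonate is present, so BexU is inactive.
Required activator BexU is absent, so *lutU* is not transcribed.
So LutU is not produced.
Autoinducer-2 is absent, so OrvC is inactive.
With no repressor bound, *pexT* is transcribed.
So PexT is produced and active.
With repressor PexT bound, *lutR* is not transcribed.
So LutR is not produced.
Indole is absent, so MorM is inactive.
With no repressor bound, *haxC* is transcribed.
So HaxC is produced and active.
With repressor HaxC bound, *purP* is not transcribed.
So PurP is not produced.
Required activator UlmZ is absent, so *mibY* is not transcribed.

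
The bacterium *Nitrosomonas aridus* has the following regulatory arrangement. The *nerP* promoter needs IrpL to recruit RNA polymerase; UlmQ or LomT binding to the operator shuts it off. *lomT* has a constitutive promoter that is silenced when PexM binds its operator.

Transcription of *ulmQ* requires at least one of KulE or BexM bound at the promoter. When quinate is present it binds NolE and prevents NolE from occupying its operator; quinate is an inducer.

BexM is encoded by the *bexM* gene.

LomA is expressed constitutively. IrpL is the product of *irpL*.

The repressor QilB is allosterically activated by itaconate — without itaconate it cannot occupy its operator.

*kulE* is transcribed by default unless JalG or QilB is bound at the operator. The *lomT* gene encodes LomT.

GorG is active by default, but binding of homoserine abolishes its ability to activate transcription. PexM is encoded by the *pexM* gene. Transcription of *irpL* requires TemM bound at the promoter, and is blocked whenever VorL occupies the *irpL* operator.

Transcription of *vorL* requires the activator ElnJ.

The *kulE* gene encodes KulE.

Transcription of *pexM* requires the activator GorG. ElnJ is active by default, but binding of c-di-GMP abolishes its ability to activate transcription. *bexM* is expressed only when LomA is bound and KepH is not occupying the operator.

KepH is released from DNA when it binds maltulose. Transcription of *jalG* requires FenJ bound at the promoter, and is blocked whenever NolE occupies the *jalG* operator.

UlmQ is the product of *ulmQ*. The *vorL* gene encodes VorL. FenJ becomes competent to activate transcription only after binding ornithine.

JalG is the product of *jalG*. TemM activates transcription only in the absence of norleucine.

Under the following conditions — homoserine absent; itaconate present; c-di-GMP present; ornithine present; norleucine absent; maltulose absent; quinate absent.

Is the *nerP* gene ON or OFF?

ON

Norleucine is absent, so TemM is active.
c-di-GMP is present, so ElnJ is inactive.
Required activator ElnJ is absent, so *vorL* is not transcribed.
So VorL is not produced.
No repressor is bound and TemM is active, so *irpL* is transcribed.
So IrpL is produced and active.
Quinate is absent, so NolE is active.
Ornithine is present, so FenJ is active.
With repressor NolE bound, *jalG* is not transcribed.
So JalG is not produced.
Itaconate is present, so QilB is active.
With repressor QilB bound, *kulE* is not transcribed.
So KulE is not produced.
Maltulose is absent, so KepH is active.
LomA is produced constitutively and is active.
With repressor KepH bound, *bexM* is not transcribed.
So BexM is not produced.
No activator is available at the *ulmQ* promoter, so *ulmQ* is not transcribed.
So UlmQ is not produced.
Homoserine is absent, so GorG is active.
No repressor is bound and GorG is active, so *pexM* is transcribed.
So PexM is produced and active.
With repressor PexM bound, *lomT* is not transcribed.
So LomT is not produced.
No repressor is bound and IrpL is active, so *nerP* is transcribed.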